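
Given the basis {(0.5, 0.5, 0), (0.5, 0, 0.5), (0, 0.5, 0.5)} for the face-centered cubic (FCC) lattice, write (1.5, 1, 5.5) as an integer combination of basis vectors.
-3b₁ + 6b₂ + 5b₃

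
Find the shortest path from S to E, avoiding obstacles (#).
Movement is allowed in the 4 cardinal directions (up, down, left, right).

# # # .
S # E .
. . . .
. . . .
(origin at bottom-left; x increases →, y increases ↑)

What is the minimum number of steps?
4
(one shortest path: (0, 2) → (0, 1) → (1, 1) → (2, 1) → (2, 2))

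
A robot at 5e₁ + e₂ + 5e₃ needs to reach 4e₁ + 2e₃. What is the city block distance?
5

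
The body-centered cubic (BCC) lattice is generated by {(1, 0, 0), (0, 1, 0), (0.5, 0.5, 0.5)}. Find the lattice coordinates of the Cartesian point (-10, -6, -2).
-8b₁ - 4b₂ - 4b₃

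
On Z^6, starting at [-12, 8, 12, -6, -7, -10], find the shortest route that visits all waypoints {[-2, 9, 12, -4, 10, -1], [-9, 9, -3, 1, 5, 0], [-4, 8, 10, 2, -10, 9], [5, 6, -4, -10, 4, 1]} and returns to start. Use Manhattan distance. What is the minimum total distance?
194
(one optimal route: (-12, 8, 12, -6, -7, -10) → (-2, 9, 12, -4, 10, -1) → (5, 6, -4, -10, 4, 1) → (-9, 9, -3, 1, 5, 0) → (-4, 8, 10, 2, -10, 9) → (-12, 8, 12, -6, -7, -10))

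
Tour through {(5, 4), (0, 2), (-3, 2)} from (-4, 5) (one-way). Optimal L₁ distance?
14
(one optimal route: (-4, 5) → (-3, 2) → (0, 2) → (5, 4))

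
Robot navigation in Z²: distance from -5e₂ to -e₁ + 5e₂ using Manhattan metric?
11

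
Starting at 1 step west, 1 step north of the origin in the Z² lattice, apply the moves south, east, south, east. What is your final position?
(1, -1)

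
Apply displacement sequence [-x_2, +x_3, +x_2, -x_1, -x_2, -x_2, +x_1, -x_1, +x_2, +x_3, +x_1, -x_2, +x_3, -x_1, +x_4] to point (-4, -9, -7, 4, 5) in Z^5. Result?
(-5, -11, -4, 5, 5)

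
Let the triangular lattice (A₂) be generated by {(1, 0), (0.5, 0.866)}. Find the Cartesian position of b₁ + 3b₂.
(2.5, 2.598)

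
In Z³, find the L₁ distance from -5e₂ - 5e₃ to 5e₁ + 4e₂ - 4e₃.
15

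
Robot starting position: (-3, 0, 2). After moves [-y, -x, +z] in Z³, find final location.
(-4, -1, 3)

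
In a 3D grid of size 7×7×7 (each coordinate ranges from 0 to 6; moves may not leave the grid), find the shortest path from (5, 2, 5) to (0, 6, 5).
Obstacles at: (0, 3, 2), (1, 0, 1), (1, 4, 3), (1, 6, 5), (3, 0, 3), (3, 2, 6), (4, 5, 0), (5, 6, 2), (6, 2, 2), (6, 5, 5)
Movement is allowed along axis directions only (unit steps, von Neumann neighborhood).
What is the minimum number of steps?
9
(one shortest path: (5, 2, 5) → (4, 2, 5) → (3, 2, 5) → (2, 2, 5) → (1, 2, 5) → (0, 2, 5) → (0, 3, 5) → (0, 4, 5) → (0, 5, 5) → (0, 6, 5))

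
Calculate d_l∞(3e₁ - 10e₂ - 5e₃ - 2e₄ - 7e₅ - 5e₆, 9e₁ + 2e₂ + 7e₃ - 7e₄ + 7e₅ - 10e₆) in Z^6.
14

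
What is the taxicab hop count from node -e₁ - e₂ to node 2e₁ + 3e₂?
7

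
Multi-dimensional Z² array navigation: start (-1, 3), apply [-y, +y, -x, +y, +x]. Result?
(-1, 4)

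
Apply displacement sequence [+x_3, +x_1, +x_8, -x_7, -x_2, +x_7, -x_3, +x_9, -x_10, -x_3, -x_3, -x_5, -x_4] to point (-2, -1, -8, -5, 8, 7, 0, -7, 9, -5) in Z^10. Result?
(-1, -2, -10, -6, 7, 7, 0, -6, 10, -6)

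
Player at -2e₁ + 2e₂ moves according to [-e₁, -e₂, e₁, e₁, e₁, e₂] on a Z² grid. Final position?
(0, 2)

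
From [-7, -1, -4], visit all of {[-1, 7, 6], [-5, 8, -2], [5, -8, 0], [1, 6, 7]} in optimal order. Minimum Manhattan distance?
55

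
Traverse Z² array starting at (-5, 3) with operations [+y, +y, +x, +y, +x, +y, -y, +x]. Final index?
(-2, 6)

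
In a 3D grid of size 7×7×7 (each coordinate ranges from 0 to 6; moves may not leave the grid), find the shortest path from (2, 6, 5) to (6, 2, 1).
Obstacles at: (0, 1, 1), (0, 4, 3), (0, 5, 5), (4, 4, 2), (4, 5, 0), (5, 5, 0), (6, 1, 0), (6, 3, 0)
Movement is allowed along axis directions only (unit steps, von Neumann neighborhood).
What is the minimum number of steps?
12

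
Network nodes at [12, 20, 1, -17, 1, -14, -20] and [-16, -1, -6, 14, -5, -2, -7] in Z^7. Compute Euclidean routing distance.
50.8331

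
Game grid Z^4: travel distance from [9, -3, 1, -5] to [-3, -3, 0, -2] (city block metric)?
16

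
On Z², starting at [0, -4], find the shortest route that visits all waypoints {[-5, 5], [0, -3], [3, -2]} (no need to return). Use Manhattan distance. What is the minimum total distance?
20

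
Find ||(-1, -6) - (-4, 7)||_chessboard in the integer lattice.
13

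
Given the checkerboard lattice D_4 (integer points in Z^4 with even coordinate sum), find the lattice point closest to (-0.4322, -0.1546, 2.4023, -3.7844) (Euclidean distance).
(0, 0, 2, -4)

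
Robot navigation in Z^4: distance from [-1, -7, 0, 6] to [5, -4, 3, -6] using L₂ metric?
14.0712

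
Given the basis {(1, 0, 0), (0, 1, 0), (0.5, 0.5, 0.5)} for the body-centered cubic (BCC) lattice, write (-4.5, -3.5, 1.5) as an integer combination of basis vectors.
-6b₁ - 5b₂ + 3b₃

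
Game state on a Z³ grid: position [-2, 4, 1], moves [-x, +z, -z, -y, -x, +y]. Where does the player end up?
(-4, 4, 1)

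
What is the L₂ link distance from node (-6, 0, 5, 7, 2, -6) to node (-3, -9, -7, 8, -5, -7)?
16.8819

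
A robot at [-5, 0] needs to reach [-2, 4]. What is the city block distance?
7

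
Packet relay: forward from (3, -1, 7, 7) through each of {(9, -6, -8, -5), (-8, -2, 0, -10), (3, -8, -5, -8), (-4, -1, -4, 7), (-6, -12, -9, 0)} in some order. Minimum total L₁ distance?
108
(one optimal route: (3, -1, 7, 7) → (-4, -1, -4, 7) → (-6, -12, -9, 0) → (9, -6, -8, -5) → (3, -8, -5, -8) → (-8, -2, 0, -10))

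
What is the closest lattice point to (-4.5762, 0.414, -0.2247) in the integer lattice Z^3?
(-5, 0, 0)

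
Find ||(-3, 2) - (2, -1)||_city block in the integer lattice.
8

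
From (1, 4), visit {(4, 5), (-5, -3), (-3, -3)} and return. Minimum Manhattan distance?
34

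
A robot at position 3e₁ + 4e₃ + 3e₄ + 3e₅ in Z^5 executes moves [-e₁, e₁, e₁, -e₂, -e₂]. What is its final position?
(4, -2, 4, 3, 3)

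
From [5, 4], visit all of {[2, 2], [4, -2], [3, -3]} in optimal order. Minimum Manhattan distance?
13
(one optimal route: (5, 4) → (2, 2) → (4, -2) → (3, -3))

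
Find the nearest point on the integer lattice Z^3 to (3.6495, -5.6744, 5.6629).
(4, -6, 6)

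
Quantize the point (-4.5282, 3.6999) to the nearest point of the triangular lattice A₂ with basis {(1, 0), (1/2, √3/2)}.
(-5, 3.464)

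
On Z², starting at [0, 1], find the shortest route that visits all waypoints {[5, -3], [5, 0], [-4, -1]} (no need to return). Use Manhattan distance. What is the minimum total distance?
19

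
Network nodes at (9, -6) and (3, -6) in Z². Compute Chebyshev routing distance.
6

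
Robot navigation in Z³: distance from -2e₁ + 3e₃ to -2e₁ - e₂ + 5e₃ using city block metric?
3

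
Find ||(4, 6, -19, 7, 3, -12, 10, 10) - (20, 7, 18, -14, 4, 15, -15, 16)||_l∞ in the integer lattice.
37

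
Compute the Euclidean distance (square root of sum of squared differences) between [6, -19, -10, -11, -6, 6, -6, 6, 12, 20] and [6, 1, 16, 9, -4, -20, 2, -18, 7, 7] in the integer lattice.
54.6809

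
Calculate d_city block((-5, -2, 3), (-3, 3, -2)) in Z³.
12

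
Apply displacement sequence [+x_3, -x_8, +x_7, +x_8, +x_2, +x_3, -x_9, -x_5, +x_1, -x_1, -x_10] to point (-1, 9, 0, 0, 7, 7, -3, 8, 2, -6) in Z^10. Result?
(-1, 10, 2, 0, 6, 7, -2, 8, 1, -7)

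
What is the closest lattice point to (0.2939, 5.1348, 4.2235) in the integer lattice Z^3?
(0, 5, 4)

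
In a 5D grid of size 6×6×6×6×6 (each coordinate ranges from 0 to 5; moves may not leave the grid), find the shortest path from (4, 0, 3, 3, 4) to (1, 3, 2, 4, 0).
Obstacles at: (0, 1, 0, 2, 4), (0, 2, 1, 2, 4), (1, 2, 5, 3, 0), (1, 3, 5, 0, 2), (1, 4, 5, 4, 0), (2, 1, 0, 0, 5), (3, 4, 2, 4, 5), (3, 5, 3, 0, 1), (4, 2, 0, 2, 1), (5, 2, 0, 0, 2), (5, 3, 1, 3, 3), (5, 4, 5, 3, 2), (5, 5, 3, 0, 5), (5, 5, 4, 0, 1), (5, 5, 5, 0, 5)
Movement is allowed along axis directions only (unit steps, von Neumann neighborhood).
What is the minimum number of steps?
12
(one shortest path: (4, 0, 3, 3, 4) → (3, 0, 3, 3, 4) → (2, 0, 3, 3, 4) → (1, 0, 3, 3, 4) → (1, 1, 3, 3, 4) → (1, 2, 3, 3, 4) → (1, 3, 3, 3, 4) → (1, 3, 2, 3, 4) → (1, 3, 2, 4, 4) → (1, 3, 2, 4, 3) → (1, 3, 2, 4, 2) → (1, 3, 2, 4, 1) → (1, 3, 2, 4, 0))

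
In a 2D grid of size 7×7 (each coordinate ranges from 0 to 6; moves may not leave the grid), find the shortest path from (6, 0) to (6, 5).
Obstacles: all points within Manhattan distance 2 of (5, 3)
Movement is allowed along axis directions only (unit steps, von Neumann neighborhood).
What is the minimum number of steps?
15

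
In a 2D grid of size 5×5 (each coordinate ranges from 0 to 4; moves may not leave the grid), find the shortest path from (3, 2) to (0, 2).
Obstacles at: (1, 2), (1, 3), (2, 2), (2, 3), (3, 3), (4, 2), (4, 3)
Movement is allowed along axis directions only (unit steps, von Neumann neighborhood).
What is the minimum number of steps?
5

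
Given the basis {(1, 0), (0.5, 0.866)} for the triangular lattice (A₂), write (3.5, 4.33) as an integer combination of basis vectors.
b₁ + 5b₂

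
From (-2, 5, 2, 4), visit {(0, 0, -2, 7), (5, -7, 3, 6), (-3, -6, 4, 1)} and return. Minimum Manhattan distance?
64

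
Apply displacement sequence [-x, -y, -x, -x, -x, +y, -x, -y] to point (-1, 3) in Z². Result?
(-6, 2)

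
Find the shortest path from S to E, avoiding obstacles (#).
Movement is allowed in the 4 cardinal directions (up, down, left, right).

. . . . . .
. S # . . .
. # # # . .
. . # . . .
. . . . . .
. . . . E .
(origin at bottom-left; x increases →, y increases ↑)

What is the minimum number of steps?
9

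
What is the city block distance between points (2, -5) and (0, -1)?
6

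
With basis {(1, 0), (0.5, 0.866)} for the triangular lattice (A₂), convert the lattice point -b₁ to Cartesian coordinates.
(-1, 0)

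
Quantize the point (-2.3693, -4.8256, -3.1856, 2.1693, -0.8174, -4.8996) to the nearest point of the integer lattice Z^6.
(-2, -5, -3, 2, -1, -5)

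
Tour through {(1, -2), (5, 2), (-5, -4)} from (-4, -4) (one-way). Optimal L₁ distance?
17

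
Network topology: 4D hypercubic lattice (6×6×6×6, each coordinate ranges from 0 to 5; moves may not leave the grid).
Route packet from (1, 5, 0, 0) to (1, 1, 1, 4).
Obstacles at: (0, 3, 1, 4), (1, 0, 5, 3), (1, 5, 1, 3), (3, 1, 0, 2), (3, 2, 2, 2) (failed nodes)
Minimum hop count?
9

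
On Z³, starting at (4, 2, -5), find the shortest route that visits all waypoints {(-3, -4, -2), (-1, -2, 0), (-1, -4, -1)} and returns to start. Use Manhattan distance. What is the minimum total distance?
36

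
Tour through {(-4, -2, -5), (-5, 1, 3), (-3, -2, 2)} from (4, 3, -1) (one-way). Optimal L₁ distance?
29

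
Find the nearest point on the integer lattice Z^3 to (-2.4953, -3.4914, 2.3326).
(-2, -3, 2)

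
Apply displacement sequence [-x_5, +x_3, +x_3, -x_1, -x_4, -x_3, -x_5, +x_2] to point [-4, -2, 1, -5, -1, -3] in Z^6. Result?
(-5, -1, 2, -6, -3, -3)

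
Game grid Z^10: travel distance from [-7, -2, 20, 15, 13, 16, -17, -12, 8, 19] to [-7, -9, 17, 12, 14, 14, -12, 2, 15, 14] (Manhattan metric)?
47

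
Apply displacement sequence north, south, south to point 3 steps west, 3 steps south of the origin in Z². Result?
(-3, -4)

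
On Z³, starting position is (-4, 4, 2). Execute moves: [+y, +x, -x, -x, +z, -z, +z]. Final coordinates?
(-5, 5, 3)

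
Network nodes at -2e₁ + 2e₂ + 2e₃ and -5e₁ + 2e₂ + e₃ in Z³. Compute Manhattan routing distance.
4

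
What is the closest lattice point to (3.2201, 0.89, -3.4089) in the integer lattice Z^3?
(3, 1, -3)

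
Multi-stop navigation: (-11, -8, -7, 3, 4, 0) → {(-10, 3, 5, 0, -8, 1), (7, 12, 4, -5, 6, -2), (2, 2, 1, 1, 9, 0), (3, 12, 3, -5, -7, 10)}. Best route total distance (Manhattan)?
135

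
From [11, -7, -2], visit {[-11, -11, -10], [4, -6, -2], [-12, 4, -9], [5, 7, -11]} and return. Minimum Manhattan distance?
104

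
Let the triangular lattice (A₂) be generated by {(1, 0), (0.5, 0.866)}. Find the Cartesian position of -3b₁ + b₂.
(-2.5, 0.866)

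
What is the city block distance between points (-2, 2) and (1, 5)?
6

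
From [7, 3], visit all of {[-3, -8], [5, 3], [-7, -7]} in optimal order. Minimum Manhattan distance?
26
(one optimal route: (7, 3) → (5, 3) → (-3, -8) → (-7, -7))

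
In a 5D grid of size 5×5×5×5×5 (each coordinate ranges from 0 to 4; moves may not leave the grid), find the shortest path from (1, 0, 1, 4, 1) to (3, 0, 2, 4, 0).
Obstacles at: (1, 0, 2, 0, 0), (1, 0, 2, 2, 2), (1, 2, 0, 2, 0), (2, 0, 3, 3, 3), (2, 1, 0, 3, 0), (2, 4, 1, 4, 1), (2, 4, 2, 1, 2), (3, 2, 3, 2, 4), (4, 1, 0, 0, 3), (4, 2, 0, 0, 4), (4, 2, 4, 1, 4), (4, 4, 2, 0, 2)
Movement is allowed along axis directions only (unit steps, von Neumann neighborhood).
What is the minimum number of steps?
4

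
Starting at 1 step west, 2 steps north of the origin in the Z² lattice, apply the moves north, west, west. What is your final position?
(-3, 3)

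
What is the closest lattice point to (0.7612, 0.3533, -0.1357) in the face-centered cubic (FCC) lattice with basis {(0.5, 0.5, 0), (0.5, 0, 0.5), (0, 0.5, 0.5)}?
(0.5, 0.5, 0)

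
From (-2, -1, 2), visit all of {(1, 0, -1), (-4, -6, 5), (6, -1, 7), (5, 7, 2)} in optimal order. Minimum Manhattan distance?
52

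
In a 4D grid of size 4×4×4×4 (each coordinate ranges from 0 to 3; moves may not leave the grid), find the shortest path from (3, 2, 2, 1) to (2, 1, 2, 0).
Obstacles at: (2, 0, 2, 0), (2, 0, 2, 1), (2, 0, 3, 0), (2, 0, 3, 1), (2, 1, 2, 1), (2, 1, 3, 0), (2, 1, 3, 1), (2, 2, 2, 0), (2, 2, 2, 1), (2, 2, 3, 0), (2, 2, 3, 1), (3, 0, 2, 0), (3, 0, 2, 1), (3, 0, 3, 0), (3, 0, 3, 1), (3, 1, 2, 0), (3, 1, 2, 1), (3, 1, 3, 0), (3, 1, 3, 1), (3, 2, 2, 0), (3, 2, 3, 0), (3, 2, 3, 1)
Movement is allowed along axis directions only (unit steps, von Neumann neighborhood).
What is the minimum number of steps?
5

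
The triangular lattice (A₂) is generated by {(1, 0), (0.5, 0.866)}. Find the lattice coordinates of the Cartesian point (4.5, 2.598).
3b₁ + 3b₂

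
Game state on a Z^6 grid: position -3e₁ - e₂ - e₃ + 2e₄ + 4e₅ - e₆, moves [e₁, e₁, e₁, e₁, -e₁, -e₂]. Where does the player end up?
(0, -2, -1, 2, 4, -1)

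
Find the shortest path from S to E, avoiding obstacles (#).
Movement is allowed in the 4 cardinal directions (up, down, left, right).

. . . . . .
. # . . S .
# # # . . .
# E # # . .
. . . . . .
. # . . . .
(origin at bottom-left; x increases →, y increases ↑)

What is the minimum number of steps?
7
(one shortest path: (4, 4) → (4, 3) → (4, 2) → (4, 1) → (3, 1) → (2, 1) → (1, 1) → (1, 2))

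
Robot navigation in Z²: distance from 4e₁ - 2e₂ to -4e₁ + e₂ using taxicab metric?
11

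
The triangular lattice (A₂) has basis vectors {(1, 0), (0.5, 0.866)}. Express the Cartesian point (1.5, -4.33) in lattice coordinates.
4b₁ - 5b₂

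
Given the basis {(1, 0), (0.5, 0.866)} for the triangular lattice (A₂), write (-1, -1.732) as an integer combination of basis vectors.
-2b₂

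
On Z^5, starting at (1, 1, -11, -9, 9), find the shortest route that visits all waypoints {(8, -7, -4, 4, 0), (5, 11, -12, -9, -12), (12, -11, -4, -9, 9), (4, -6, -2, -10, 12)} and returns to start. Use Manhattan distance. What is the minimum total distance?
162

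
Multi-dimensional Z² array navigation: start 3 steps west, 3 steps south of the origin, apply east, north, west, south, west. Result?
(-4, -3)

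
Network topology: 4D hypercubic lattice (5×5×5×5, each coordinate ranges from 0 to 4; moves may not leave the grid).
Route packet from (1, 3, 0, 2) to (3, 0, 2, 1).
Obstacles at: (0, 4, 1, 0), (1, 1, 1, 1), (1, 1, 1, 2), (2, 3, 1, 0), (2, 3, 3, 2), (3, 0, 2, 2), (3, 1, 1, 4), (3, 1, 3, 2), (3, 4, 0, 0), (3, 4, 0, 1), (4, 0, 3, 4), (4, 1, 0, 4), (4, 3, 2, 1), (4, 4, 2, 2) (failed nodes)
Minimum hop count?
8
(one shortest path: (1, 3, 0, 2) → (2, 3, 0, 2) → (3, 3, 0, 2) → (3, 2, 0, 2) → (3, 1, 0, 2) → (3, 0, 0, 2) → (3, 0, 1, 2) → (3, 0, 1, 1) → (3, 0, 2, 1))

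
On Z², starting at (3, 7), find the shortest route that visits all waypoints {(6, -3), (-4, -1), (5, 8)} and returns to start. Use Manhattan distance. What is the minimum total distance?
42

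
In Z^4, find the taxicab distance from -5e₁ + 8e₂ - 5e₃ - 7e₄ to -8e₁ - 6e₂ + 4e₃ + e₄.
34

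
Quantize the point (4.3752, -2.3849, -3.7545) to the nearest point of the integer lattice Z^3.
(4, -2, -4)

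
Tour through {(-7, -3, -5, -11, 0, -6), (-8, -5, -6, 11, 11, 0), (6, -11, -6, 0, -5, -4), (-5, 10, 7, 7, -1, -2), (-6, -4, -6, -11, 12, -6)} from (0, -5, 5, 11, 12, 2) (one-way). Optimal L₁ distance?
167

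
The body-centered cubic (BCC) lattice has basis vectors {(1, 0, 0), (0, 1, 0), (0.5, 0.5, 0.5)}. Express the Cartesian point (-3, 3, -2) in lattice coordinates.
-b₁ + 5b₂ - 4b₃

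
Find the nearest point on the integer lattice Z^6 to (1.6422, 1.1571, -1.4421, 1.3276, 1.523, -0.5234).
(2, 1, -1, 1, 2, -1)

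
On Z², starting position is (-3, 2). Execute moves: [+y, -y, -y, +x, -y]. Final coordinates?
(-2, 0)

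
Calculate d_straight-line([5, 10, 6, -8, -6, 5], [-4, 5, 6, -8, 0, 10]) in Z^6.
12.9228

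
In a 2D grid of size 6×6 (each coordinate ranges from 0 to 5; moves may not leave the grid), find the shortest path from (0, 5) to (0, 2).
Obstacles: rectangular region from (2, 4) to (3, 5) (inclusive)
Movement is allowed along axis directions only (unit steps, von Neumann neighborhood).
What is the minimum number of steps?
3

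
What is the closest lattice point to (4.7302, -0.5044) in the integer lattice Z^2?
(5, -1)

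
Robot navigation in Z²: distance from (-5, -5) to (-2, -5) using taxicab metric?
3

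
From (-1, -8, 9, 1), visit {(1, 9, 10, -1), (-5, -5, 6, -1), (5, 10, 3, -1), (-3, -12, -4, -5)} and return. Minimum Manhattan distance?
110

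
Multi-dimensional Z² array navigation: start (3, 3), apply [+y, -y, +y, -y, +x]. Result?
(4, 3)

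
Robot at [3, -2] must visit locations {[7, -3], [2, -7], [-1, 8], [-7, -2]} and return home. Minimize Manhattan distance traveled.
58
(one optimal route: (3, -2) → (7, -3) → (2, -7) → (-1, 8) → (-7, -2) → (3, -2))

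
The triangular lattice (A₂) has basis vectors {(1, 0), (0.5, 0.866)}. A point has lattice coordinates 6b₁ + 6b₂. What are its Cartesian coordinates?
(9, 5.196)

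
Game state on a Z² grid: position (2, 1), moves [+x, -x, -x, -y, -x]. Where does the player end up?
(0, 0)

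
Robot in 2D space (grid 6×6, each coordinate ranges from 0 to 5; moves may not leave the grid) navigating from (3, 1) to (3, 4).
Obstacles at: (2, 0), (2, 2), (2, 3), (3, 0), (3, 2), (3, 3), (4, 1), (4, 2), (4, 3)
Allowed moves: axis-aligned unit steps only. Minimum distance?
7
(one shortest path: (3, 1) → (2, 1) → (1, 1) → (1, 2) → (1, 3) → (1, 4) → (2, 4) → (3, 4))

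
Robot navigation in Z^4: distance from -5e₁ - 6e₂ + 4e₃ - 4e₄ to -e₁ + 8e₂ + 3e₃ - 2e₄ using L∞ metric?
14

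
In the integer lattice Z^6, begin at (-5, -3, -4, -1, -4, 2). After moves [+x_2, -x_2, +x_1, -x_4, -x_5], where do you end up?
(-4, -3, -4, -2, -5, 2)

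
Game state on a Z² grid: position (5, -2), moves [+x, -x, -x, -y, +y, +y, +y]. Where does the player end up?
(4, 0)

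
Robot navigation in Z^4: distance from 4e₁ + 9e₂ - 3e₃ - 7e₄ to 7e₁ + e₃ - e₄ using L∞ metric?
9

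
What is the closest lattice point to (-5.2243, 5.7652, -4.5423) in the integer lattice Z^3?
(-5, 6, -5)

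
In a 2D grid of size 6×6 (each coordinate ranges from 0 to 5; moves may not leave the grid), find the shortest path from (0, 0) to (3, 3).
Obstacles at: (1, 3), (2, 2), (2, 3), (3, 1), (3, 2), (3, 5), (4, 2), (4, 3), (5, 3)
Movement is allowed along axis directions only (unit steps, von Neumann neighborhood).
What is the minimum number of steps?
8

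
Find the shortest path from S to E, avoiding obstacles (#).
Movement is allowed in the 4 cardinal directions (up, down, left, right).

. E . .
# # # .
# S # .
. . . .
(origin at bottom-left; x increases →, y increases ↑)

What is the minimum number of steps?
8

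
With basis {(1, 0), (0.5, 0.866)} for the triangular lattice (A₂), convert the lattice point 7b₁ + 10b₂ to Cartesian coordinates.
(12, 8.66)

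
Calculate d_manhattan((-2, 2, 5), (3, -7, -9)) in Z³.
28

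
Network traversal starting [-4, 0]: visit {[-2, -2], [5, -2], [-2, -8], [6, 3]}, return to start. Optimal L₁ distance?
42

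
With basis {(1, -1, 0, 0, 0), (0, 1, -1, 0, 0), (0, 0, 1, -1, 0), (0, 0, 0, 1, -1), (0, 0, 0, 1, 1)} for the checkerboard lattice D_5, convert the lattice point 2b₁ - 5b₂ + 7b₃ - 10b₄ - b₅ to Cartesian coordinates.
(2, -7, 12, -18, 9)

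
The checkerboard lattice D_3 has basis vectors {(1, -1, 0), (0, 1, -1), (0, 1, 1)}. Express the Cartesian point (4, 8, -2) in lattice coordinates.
4b₁ + 7b₂ + 5b₃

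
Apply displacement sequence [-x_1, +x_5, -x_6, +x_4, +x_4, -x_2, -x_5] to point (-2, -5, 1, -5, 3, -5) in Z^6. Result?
(-3, -6, 1, -3, 3, -6)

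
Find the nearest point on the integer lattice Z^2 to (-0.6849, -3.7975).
(-1, -4)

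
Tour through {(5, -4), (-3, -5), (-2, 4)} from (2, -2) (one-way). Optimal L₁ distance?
24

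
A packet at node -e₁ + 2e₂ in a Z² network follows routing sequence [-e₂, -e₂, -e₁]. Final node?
(-2, 0)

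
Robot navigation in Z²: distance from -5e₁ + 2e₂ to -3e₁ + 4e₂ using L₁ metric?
4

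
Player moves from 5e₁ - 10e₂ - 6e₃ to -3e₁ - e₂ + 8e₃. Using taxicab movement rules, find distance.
31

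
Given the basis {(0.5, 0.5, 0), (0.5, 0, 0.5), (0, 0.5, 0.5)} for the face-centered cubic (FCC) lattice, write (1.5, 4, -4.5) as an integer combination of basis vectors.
10b₁ - 7b₂ - 2b₃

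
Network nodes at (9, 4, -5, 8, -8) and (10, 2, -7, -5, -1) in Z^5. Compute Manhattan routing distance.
25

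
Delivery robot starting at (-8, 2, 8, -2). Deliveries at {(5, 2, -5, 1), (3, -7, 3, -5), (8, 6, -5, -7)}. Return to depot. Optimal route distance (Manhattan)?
100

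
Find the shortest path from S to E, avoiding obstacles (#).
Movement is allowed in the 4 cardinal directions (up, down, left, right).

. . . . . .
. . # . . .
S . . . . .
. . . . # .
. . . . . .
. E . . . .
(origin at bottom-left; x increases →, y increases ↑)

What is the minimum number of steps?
4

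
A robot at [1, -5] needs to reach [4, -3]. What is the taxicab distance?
5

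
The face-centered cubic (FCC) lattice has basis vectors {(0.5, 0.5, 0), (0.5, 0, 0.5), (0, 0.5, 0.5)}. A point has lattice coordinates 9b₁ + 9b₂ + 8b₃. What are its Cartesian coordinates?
(9, 8.5, 8.5)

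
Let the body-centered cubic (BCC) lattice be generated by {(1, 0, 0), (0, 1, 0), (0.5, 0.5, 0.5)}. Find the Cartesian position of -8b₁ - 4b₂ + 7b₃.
(-4.5, -0.5, 3.5)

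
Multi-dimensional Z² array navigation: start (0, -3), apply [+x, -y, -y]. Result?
(1, -5)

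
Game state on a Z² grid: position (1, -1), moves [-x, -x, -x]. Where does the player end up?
(-2, -1)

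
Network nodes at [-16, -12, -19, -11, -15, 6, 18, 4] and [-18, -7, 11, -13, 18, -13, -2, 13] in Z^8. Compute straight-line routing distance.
53.5164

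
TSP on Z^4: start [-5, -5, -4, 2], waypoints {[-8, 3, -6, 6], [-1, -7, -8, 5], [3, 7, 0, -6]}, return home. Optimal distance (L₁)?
98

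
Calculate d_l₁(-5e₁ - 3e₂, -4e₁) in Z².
4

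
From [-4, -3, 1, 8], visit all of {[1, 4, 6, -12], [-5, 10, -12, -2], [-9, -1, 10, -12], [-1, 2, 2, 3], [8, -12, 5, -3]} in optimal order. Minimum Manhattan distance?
144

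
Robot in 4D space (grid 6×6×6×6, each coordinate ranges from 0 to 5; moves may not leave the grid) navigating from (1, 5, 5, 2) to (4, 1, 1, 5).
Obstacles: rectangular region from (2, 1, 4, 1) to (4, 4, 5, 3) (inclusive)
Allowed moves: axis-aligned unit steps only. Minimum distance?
14
(one shortest path: (1, 5, 5, 2) → (2, 5, 5, 2) → (3, 5, 5, 2) → (4, 5, 5, 2) → (4, 5, 4, 2) → (4, 5, 3, 2) → (4, 4, 3, 2) → (4, 3, 3, 2) → (4, 2, 3, 2) → (4, 1, 3, 2) → (4, 1, 2, 2) → (4, 1, 1, 2) → (4, 1, 1, 3) → (4, 1, 1, 4) → (4, 1, 1, 5))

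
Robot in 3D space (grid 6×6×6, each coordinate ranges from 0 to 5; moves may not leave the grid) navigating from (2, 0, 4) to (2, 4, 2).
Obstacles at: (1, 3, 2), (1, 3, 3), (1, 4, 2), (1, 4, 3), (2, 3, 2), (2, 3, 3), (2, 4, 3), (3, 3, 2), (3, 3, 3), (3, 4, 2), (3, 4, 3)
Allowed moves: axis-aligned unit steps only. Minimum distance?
8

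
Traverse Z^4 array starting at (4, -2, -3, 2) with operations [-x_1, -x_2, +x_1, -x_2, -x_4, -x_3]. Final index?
(4, -4, -4, 1)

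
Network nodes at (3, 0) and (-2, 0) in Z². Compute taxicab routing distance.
5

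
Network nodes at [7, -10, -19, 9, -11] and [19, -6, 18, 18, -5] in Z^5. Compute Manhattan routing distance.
68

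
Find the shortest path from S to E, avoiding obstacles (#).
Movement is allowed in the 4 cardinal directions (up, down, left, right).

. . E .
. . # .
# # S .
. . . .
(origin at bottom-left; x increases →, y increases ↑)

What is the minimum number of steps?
4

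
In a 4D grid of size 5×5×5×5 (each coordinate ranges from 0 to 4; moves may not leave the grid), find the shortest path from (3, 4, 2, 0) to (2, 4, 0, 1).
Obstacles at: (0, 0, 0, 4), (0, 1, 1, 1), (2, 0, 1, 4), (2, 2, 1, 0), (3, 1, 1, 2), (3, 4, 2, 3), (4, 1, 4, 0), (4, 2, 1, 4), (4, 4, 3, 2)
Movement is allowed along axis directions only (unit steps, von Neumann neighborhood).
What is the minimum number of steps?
4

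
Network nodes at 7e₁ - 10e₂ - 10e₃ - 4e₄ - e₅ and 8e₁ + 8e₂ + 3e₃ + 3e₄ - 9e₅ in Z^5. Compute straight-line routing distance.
24.6374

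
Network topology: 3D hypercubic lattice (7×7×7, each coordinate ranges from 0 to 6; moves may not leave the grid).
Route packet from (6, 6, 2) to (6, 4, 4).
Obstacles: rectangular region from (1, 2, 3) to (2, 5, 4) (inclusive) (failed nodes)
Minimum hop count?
4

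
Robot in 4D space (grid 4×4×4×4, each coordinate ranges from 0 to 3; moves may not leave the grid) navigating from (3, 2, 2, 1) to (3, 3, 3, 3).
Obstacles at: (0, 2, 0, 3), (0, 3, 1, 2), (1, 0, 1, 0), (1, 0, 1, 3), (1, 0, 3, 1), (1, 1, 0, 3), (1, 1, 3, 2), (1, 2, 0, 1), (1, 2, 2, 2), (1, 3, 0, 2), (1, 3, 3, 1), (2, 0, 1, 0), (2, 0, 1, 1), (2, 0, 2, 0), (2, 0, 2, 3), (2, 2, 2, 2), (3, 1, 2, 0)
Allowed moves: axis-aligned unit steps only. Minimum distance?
4
(one shortest path: (3, 2, 2, 1) → (3, 3, 2, 1) → (3, 3, 3, 1) → (3, 3, 3, 2) → (3, 3, 3, 3))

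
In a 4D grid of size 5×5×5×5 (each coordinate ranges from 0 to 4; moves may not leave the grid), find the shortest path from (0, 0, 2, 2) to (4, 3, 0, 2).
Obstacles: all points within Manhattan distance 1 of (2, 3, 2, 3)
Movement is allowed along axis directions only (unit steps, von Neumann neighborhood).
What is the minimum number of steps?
9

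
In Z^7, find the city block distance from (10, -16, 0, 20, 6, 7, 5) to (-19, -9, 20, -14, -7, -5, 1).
119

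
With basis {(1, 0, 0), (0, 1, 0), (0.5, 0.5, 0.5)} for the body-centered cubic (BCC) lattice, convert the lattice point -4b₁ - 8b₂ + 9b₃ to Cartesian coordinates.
(0.5, -3.5, 4.5)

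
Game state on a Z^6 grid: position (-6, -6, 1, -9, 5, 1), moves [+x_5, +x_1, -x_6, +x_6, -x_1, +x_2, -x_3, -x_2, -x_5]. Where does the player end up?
(-6, -6, 0, -9, 5, 1)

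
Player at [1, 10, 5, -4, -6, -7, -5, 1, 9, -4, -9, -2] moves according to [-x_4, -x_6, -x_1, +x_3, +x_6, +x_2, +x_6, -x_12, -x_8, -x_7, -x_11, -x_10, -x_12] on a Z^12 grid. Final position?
(0, 11, 6, -5, -6, -6, -6, 0, 9, -5, -10, -4)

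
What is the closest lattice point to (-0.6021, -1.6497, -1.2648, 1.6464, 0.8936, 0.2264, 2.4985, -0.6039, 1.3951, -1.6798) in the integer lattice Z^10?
(-1, -2, -1, 2, 1, 0, 2, -1, 1, -2)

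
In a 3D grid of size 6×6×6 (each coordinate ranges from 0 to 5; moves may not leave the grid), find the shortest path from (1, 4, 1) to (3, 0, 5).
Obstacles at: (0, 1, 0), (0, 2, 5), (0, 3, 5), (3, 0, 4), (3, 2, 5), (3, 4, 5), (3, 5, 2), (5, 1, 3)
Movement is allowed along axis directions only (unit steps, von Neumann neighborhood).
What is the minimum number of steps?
10
(one shortest path: (1, 4, 1) → (2, 4, 1) → (3, 4, 1) → (3, 3, 1) → (3, 2, 1) → (3, 1, 1) → (3, 1, 2) → (3, 1, 3) → (3, 1, 4) → (3, 1, 5) → (3, 0, 5))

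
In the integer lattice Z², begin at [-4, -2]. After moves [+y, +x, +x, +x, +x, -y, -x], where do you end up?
(-1, -2)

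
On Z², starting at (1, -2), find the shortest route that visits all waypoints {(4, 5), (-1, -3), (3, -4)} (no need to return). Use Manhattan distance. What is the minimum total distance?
18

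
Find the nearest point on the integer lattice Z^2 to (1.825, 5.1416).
(2, 5)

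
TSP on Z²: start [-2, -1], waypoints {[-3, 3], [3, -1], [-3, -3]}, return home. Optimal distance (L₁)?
24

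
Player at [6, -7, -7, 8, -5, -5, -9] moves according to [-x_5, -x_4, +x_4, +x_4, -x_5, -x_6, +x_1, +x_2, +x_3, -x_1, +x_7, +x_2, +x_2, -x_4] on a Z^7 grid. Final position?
(6, -4, -6, 8, -7, -6, -8)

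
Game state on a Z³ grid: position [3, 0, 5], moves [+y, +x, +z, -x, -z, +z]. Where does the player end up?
(3, 1, 6)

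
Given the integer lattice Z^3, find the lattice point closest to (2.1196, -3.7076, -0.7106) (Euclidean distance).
(2, -4, -1)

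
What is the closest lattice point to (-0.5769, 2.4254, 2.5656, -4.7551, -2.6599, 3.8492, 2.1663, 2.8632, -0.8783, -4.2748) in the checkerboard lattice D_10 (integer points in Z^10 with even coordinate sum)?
(-1, 2, 3, -5, -3, 4, 2, 3, -1, -4)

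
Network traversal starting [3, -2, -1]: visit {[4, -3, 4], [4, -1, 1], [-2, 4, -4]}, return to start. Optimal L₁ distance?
42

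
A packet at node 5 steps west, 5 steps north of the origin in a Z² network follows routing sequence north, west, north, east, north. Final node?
(-5, 8)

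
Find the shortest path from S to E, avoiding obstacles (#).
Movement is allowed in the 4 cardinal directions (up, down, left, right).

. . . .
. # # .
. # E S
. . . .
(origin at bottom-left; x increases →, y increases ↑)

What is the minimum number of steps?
1
(one shortest path: (3, 1) → (2, 1))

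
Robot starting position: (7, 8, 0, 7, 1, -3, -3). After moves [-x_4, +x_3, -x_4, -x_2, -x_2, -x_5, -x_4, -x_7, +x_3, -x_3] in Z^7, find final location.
(7, 6, 1, 4, 0, -3, -4)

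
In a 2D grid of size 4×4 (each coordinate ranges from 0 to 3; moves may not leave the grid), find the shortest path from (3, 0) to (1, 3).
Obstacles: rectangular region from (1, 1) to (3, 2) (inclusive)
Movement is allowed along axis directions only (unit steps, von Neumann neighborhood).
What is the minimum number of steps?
7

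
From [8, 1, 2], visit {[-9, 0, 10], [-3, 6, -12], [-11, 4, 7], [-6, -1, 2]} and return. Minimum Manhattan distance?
96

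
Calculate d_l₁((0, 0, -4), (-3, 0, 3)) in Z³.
10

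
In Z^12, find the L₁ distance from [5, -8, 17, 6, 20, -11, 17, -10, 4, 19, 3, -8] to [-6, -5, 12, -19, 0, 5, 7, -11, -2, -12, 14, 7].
154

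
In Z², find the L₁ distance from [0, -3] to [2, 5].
10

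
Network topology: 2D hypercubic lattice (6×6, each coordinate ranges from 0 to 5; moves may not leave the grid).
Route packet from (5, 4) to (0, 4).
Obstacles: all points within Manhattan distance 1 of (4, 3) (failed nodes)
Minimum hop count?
7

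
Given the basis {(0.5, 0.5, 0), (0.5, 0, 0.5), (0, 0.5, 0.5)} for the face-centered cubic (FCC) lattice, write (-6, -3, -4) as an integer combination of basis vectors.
-5b₁ - 7b₂ - b₃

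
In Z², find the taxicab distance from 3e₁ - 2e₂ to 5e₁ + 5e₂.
9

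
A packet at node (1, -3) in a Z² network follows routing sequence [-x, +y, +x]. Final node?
(1, -2)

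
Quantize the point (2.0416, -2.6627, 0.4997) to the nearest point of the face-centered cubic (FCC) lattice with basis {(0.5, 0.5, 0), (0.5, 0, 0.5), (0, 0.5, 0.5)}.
(2, -2.5, 0.5)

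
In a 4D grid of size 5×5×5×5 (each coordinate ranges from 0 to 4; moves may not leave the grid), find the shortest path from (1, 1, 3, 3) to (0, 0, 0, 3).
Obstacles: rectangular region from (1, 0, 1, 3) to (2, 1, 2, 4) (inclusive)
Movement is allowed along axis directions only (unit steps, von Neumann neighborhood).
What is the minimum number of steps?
5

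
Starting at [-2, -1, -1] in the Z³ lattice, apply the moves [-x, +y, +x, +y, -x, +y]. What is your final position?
(-3, 2, -1)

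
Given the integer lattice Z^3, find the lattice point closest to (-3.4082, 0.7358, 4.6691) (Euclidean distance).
(-3, 1, 5)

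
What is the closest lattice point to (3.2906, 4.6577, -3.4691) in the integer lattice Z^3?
(3, 5, -3)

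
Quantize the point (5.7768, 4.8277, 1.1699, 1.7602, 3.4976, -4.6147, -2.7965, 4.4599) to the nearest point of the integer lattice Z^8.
(6, 5, 1, 2, 3, -5, -3, 4)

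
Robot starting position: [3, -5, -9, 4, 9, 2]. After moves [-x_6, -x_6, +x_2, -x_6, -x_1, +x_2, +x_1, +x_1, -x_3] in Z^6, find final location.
(4, -3, -10, 4, 9, -1)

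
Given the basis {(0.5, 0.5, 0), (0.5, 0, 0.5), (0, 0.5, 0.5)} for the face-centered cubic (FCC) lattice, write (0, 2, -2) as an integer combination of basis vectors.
4b₁ - 4b₂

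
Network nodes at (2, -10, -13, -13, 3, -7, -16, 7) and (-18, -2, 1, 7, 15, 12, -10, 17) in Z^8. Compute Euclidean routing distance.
41.2432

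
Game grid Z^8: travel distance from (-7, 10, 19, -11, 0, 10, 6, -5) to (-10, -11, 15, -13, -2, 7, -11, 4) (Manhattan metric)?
61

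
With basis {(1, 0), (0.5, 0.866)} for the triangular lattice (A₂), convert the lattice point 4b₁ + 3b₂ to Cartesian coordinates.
(5.5, 2.598)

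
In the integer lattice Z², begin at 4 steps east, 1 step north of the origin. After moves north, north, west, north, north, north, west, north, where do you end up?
(2, 7)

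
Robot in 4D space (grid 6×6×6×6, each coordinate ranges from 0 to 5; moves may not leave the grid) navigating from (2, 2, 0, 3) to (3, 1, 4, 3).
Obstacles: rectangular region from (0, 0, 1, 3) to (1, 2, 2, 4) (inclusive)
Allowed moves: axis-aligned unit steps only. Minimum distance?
6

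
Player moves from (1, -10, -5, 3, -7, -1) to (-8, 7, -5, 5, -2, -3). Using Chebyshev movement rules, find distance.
17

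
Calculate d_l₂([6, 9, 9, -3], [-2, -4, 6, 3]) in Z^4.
16.6733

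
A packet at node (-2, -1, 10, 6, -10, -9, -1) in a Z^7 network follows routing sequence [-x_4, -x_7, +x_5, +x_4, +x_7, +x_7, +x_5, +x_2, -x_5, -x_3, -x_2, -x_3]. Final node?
(-2, -1, 8, 6, -9, -9, 0)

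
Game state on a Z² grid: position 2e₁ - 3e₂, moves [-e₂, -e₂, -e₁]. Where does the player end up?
(1, -5)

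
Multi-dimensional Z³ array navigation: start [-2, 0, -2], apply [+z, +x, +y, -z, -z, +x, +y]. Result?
(0, 2, -3)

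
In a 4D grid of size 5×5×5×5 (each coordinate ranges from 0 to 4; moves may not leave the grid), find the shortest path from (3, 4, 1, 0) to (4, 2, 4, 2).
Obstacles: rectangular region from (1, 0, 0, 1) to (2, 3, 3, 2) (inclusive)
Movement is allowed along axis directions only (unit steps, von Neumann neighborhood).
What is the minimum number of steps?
8
(one shortest path: (3, 4, 1, 0) → (4, 4, 1, 0) → (4, 3, 1, 0) → (4, 2, 1, 0) → (4, 2, 2, 0) → (4, 2, 3, 0) → (4, 2, 4, 0) → (4, 2, 4, 1) → (4, 2, 4, 2))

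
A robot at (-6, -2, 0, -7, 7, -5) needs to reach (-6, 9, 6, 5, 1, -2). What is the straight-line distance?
18.6011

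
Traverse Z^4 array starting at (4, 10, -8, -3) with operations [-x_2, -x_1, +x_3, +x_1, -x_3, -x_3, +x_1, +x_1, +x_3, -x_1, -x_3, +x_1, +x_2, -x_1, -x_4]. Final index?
(5, 10, -9, -4)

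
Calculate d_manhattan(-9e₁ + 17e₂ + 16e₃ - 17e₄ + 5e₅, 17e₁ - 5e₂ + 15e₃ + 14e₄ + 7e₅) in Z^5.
82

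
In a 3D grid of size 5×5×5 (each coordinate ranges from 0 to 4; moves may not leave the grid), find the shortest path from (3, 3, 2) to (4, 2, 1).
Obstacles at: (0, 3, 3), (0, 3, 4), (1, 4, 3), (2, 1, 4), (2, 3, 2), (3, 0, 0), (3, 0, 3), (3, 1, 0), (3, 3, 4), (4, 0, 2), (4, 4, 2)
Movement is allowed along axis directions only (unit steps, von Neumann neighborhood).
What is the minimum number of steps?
3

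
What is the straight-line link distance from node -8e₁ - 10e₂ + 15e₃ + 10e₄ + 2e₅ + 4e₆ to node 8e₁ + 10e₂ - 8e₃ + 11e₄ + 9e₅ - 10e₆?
37.8286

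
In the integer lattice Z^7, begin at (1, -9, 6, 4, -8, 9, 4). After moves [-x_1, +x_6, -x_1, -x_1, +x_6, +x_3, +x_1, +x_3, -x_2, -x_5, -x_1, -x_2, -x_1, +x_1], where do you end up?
(-2, -11, 8, 4, -9, 11, 4)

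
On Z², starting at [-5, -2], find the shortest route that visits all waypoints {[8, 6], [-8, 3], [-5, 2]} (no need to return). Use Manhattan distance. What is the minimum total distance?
27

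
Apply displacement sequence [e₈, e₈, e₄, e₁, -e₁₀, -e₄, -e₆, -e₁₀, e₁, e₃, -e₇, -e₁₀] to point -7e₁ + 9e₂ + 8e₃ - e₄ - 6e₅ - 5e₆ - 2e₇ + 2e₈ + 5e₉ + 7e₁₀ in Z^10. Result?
(-5, 9, 9, -1, -6, -6, -3, 4, 5, 4)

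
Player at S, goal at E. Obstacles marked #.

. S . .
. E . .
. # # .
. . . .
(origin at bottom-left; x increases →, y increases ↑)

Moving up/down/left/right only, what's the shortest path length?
1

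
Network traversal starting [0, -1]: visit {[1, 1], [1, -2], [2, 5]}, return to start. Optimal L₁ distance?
18
(one optimal route: (0, -1) → (1, 1) → (2, 5) → (1, -2) → (0, -1))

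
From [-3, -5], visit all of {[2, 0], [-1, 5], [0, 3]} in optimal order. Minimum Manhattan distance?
18
(one optimal route: (-3, -5) → (2, 0) → (0, 3) → (-1, 5))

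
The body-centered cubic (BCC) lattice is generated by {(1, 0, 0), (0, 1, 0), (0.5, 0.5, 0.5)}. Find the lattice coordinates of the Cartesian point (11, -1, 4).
7b₁ - 5b₂ + 8b₃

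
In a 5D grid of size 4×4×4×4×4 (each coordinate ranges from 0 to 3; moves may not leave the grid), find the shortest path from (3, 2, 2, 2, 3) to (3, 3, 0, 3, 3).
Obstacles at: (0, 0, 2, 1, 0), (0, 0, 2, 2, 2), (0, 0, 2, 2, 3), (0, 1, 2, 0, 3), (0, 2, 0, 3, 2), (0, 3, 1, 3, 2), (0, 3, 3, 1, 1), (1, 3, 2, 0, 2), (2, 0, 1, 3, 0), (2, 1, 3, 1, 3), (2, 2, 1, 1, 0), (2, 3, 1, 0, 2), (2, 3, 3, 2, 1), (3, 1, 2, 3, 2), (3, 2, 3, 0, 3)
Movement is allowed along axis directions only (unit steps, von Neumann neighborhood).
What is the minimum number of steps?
4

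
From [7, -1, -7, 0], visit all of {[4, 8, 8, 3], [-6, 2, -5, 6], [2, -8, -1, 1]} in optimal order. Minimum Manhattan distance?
78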